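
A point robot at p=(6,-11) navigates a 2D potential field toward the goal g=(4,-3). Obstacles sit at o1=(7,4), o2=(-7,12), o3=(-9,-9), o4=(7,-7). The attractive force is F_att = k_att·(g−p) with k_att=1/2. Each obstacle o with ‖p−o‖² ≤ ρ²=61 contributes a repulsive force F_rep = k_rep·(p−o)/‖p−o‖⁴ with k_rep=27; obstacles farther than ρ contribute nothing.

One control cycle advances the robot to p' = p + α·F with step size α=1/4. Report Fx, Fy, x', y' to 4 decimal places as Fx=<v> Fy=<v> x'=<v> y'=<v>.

F_att = 1/2·(g−p) = 1/2·(-2,8) = (-1.0000,4.0000)
o1: d²=226 > ρ²=61 → inactive
o2: d²=698 > ρ²=61 → inactive
o3: d²=229 > ρ²=61 → inactive
o4: d²=17 ≤ ρ²=61; F_rep = 27·(-1,-4)/17² = (-0.0934,-0.3737)
F = F_att + ΣF_rep = (-1.0934,3.6263)
p' = p + 1/4·F = (5.7266,-10.0934)

Fx=-1.0934 Fy=3.6263 x'=5.7266 y'=-10.0934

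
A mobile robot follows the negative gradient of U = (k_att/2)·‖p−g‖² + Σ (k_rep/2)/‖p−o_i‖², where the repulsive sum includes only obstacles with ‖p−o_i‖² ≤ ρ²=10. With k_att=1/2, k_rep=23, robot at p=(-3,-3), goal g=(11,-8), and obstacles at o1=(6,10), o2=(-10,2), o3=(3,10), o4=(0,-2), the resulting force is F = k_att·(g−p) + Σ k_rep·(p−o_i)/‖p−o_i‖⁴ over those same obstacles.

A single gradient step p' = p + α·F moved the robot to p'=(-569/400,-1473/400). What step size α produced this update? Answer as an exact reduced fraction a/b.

F_att = 1/2·(g−p) = 1/2·(14,-5) = (7.0000,-2.5000)
o1: d²=250 > ρ²=10 → inactive
o2: d²=74 > ρ²=10 → inactive
o3: d²=205 > ρ²=10 → inactive
o4: d²=10 ≤ ρ²=10; F_rep = 23·(-3,-1)/10² = (-0.6900,-0.2300)
F = F_att + ΣF_rep = (6.3100,-2.7300)
Δp = p'−p = (1.5775,-0.6825); α = Δx/Fx = (631/400) / (631/100) = 1/4
check: Δy/Fy = (-273/400) / (-273/100) = 1/4 ✓

α = 1/4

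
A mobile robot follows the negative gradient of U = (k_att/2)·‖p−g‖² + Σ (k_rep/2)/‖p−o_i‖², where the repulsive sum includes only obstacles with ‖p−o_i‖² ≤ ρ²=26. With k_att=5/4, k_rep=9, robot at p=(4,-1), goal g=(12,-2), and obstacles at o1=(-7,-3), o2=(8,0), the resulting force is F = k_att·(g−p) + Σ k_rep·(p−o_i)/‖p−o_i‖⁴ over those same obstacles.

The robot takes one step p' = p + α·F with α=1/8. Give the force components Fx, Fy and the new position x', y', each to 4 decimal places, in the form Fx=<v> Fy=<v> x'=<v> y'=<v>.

F_att = 5/4·(g−p) = 5/4·(8,-1) = (10.0000,-1.2500)
o1: d²=125 > ρ²=26 → inactive
o2: d²=17 ≤ ρ²=26; F_rep = 9·(-4,-1)/17² = (-0.1246,-0.0311)
F = F_att + ΣF_rep = (9.8754,-1.2811)
p' = p + 1/8·F = (5.2344,-1.1601)

Fx=9.8754 Fy=-1.2811 x'=5.2344 y'=-1.1601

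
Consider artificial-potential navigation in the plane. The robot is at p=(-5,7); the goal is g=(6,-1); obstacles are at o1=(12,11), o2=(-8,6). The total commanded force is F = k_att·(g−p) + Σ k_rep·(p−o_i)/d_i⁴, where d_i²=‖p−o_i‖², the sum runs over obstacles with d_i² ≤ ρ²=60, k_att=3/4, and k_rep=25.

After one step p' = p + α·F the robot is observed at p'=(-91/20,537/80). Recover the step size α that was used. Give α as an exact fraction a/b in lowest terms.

α = 1/20

F_att = 3/4·(g−p) = 3/4·(11,-8) = (8.2500,-6.0000)
o1: d²=305 > ρ²=60 → inactive
o2: d²=10 ≤ ρ²=60; F_rep = 25·(3,1)/10² = (0.7500,0.2500)
F = F_att + ΣF_rep = (9.0000,-5.7500)
Δp = p'−p = (0.4500,-0.2875); α = Δx/Fx = (9/20) / (9) = 1/20
check: Δy/Fy = (-23/80) / (-23/4) = 1/20 ✓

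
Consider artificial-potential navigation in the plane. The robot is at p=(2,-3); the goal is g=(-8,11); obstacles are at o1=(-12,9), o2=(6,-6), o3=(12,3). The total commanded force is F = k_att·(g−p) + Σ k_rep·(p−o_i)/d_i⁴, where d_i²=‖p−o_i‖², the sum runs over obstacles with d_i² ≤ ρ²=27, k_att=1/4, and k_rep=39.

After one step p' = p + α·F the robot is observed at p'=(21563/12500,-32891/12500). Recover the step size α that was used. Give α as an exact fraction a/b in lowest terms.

F_att = 1/4·(g−p) = 1/4·(-10,14) = (-2.5000,3.5000)
o1: d²=340 > ρ²=27 → inactive
o2: d²=25 ≤ ρ²=27; F_rep = 39·(-4,3)/25² = (-0.2496,0.1872)
o3: d²=136 > ρ²=27 → inactive
F = F_att + ΣF_rep = (-2.7496,3.6872)
Δp = p'−p = (-0.2750,0.3687); α = Δx/Fx = (-3437/12500) / (-3437/1250) = 1/10
check: Δy/Fy = (4609/12500) / (4609/1250) = 1/10 ✓

α = 1/10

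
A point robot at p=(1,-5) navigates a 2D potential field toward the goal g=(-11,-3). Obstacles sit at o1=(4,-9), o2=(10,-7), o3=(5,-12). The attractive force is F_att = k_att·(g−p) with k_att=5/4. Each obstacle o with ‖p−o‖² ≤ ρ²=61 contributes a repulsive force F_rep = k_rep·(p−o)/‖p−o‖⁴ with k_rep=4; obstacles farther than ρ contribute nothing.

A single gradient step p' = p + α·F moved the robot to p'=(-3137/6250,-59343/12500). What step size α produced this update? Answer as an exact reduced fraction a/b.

F_att = 5/4·(g−p) = 5/4·(-12,2) = (-15.0000,2.5000)
o1: d²=25 ≤ ρ²=61; F_rep = 4·(-3,4)/25² = (-0.0192,0.0256)
o2: d²=85 > ρ²=61 → inactive
o3: d²=65 > ρ²=61 → inactive
F = F_att + ΣF_rep = (-15.0192,2.5256)
Δp = p'−p = (-1.5019,0.2526); α = Δx/Fx = (-9387/6250) / (-9387/625) = 1/10
check: Δy/Fy = (3157/12500) / (3157/1250) = 1/10 ✓

α = 1/10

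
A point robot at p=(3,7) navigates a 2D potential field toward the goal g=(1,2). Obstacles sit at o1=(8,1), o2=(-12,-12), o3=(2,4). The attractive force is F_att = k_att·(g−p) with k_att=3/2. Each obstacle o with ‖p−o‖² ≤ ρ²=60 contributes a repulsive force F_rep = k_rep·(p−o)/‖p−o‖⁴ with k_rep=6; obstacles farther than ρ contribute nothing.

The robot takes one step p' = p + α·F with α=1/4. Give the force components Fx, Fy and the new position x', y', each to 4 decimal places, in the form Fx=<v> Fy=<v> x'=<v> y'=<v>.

Fx=-2.9400 Fy=-7.3200 x'=2.2650 y'=5.1700

F_att = 3/2·(g−p) = 3/2·(-2,-5) = (-3.0000,-7.5000)
o1: d²=61 > ρ²=60 → inactive
o2: d²=586 > ρ²=60 → inactive
o3: d²=10 ≤ ρ²=60; F_rep = 6·(1,3)/10² = (0.0600,0.1800)
F = F_att + ΣF_rep = (-2.9400,-7.3200)
p' = p + 1/4·F = (2.2650,5.1700)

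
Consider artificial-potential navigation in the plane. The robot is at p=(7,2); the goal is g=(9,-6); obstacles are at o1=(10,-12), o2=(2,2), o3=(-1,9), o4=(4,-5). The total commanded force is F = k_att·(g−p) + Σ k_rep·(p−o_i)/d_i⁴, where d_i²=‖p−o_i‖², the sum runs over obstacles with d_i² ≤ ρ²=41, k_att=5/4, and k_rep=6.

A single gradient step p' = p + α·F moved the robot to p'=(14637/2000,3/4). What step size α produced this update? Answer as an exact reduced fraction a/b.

F_att = 5/4·(g−p) = 5/4·(2,-8) = (2.5000,-10.0000)
o1: d²=205 > ρ²=41 → inactive
o2: d²=25 ≤ ρ²=41; F_rep = 6·(5,0)/25² = (0.0480,0.0000)
o3: d²=113 > ρ²=41 → inactive
o4: d²=58 > ρ²=41 → inactive
F = F_att + ΣF_rep = (2.5480,-10.0000)
Δp = p'−p = (0.3185,-1.2500); α = Δx/Fx = (637/2000) / (637/250) = 1/8
check: Δy/Fy = (-5/4) / (-10) = 1/8 ✓

α = 1/8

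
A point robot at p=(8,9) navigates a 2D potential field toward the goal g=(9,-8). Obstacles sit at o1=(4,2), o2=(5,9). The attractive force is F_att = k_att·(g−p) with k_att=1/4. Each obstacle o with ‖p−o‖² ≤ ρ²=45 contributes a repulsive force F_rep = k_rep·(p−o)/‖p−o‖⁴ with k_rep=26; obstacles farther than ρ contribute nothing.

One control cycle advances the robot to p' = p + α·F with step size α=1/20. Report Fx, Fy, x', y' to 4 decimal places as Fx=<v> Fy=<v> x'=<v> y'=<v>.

Fx=1.2130 Fy=-4.2500 x'=8.0606 y'=8.7875

F_att = 1/4·(g−p) = 1/4·(1,-17) = (0.2500,-4.2500)
o1: d²=65 > ρ²=45 → inactive
o2: d²=9 ≤ ρ²=45; F_rep = 26·(3,0)/9² = (0.9630,0.0000)
F = F_att + ΣF_rep = (1.2130,-4.2500)
p' = p + 1/20·F = (8.0606,8.7875)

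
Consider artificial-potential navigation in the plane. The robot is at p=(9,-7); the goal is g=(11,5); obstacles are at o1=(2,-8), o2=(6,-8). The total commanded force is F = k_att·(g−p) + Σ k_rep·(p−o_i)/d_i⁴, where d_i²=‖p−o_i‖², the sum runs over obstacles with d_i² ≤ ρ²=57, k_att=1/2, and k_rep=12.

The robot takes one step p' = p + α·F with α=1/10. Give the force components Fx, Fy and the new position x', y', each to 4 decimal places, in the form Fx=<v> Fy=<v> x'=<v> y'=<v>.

F_att = 1/2·(g−p) = 1/2·(2,12) = (1.0000,6.0000)
o1: d²=50 ≤ ρ²=57; F_rep = 12·(7,1)/50² = (0.0336,0.0048)
o2: d²=10 ≤ ρ²=57; F_rep = 12·(3,1)/10² = (0.3600,0.1200)
F = F_att + ΣF_rep = (1.3936,6.1248)
p' = p + 1/10·F = (9.1394,-6.3875)

Fx=1.3936 Fy=6.1248 x'=9.1394 y'=-6.3875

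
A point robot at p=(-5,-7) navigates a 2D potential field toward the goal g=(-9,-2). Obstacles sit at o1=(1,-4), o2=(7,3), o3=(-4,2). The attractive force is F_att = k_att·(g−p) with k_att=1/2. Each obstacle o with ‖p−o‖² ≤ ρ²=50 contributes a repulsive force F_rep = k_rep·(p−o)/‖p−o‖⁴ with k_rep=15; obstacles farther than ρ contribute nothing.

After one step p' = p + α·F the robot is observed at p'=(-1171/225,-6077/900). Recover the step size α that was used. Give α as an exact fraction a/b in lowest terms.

F_att = 1/2·(g−p) = 1/2·(-4,5) = (-2.0000,2.5000)
o1: d²=45 ≤ ρ²=50; F_rep = 15·(-6,-3)/45² = (-0.0444,-0.0222)
o2: d²=244 > ρ²=50 → inactive
o3: d²=82 > ρ²=50 → inactive
F = F_att + ΣF_rep = (-2.0444,2.4778)
Δp = p'−p = (-0.2044,0.2478); α = Δx/Fx = (-46/225) / (-92/45) = 1/10
check: Δy/Fy = (223/900) / (223/90) = 1/10 ✓

α = 1/10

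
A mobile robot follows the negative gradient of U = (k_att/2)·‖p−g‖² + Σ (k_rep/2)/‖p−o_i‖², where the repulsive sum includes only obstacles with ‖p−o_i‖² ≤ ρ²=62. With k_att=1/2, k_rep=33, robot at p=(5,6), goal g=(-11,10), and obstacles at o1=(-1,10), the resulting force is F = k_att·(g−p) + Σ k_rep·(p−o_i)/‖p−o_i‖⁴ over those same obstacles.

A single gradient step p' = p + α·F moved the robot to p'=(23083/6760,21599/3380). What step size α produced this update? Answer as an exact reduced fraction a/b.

α = 1/5

F_att = 1/2·(g−p) = 1/2·(-16,4) = (-8.0000,2.0000)
o1: d²=52 ≤ ρ²=62; F_rep = 33·(6,-4)/52² = (0.0732,-0.0488)
F = F_att + ΣF_rep = (-7.9268,1.9512)
Δp = p'−p = (-1.5854,0.3902); α = Δx/Fx = (-10717/6760) / (-10717/1352) = 1/5
check: Δy/Fy = (1319/3380) / (1319/676) = 1/5 ✓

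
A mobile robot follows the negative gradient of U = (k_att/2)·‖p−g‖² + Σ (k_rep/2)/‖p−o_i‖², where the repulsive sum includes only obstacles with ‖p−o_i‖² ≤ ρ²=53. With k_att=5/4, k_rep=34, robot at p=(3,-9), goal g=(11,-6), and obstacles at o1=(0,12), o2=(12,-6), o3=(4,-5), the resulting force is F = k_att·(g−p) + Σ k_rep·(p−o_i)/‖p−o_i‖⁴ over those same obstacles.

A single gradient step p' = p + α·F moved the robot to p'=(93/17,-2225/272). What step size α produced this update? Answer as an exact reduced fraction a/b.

F_att = 5/4·(g−p) = 5/4·(8,3) = (10.0000,3.7500)
o1: d²=450 > ρ²=53 → inactive
o2: d²=90 > ρ²=53 → inactive
o3: d²=17 ≤ ρ²=53; F_rep = 34·(-1,-4)/17² = (-0.1176,-0.4706)
F = F_att + ΣF_rep = (9.8824,3.2794)
Δp = p'−p = (2.4706,0.8199); α = Δx/Fx = (42/17) / (168/17) = 1/4
check: Δy/Fy = (223/272) / (223/68) = 1/4 ✓

α = 1/4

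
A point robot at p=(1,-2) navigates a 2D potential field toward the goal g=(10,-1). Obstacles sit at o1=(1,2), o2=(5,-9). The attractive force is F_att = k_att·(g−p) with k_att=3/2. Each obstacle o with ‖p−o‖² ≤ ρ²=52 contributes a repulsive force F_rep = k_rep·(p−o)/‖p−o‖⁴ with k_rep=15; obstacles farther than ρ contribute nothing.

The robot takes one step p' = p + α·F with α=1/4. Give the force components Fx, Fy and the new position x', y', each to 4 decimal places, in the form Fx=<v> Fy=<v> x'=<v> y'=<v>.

F_att = 3/2·(g−p) = 3/2·(9,1) = (13.5000,1.5000)
o1: d²=16 ≤ ρ²=52; F_rep = 15·(0,-4)/16² = (0.0000,-0.2344)
o2: d²=65 > ρ²=52 → inactive
F = F_att + ΣF_rep = (13.5000,1.2656)
p' = p + 1/4·F = (4.3750,-1.6836)

Fx=13.5000 Fy=1.2656 x'=4.3750 y'=-1.6836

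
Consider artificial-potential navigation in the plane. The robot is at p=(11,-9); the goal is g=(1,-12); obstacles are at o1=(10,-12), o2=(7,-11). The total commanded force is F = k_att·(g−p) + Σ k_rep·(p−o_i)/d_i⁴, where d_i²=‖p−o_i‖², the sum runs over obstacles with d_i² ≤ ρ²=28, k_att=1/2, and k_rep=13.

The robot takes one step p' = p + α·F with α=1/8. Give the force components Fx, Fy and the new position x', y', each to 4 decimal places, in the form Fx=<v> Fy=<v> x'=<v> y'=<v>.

Fx=-4.7400 Fy=-1.0450 x'=10.4075 y'=-9.1306

F_att = 1/2·(g−p) = 1/2·(-10,-3) = (-5.0000,-1.5000)
o1: d²=10 ≤ ρ²=28; F_rep = 13·(1,3)/10² = (0.1300,0.3900)
o2: d²=20 ≤ ρ²=28; F_rep = 13·(4,2)/20² = (0.1300,0.0650)
F = F_att + ΣF_rep = (-4.7400,-1.0450)
p' = p + 1/8·F = (10.4075,-9.1306)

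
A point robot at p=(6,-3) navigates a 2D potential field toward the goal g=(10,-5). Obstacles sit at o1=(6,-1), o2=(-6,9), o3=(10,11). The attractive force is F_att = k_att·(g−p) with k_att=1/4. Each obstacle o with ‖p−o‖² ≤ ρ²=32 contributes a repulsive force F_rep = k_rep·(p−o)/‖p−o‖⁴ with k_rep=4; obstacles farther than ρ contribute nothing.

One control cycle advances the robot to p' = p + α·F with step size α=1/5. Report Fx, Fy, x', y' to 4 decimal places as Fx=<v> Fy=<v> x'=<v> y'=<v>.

F_att = 1/4·(g−p) = 1/4·(4,-2) = (1.0000,-0.5000)
o1: d²=4 ≤ ρ²=32; F_rep = 4·(0,-2)/4² = (0.0000,-0.5000)
o2: d²=288 > ρ²=32 → inactive
o3: d²=212 > ρ²=32 → inactive
F = F_att + ΣF_rep = (1.0000,-1.0000)
p' = p + 1/5·F = (6.2000,-3.2000)

Fx=1.0000 Fy=-1.0000 x'=6.2000 y'=-3.2000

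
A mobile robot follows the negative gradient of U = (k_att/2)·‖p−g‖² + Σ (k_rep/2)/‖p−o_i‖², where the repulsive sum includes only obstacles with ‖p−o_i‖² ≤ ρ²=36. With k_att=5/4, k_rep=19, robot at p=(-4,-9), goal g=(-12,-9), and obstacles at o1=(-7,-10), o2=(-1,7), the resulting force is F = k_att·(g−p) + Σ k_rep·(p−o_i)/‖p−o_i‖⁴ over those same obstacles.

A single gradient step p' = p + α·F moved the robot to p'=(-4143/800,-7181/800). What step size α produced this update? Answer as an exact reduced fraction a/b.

F_att = 5/4·(g−p) = 5/4·(-8,0) = (-10.0000,0.0000)
o1: d²=10 ≤ ρ²=36; F_rep = 19·(3,1)/10² = (0.5700,0.1900)
o2: d²=265 > ρ²=36 → inactive
F = F_att + ΣF_rep = (-9.4300,0.1900)
Δp = p'−p = (-1.1787,0.0238); α = Δx/Fx = (-943/800) / (-943/100) = 1/8
check: Δy/Fy = (19/800) / (19/100) = 1/8 ✓

α = 1/8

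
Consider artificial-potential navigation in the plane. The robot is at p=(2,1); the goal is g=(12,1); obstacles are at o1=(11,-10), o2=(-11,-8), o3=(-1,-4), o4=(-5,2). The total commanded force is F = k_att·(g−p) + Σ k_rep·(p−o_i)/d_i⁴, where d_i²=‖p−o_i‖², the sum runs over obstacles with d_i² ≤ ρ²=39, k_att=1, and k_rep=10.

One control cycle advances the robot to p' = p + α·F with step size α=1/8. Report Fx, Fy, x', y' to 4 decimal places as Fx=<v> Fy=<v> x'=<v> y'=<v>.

F_att = 1·(g−p) = 1·(10,0) = (10.0000,0.0000)
o1: d²=202 > ρ²=39 → inactive
o2: d²=250 > ρ²=39 → inactive
o3: d²=34 ≤ ρ²=39; F_rep = 10·(3,5)/34² = (0.0260,0.0433)
o4: d²=50 > ρ²=39 → inactive
F = F_att + ΣF_rep = (10.0260,0.0433)
p' = p + 1/8·F = (3.2532,1.0054)

Fx=10.0260 Fy=0.0433 x'=3.2532 y'=1.0054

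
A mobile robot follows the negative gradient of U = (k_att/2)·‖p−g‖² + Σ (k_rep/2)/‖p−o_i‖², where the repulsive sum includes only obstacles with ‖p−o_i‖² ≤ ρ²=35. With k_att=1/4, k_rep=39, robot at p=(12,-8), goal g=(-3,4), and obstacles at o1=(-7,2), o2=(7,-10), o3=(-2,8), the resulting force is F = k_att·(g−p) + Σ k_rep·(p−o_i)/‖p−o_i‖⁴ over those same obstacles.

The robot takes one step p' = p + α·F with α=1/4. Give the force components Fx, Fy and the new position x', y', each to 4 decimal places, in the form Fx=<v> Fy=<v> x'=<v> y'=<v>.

Fx=-3.5181 Fy=3.0927 x'=11.1205 y'=-7.2268

F_att = 1/4·(g−p) = 1/4·(-15,12) = (-3.7500,3.0000)
o1: d²=461 > ρ²=35 → inactive
o2: d²=29 ≤ ρ²=35; F_rep = 39·(5,2)/29² = (0.2319,0.0927)
o3: d²=452 > ρ²=35 → inactive
F = F_att + ΣF_rep = (-3.5181,3.0927)
p' = p + 1/4·F = (11.1205,-7.2268)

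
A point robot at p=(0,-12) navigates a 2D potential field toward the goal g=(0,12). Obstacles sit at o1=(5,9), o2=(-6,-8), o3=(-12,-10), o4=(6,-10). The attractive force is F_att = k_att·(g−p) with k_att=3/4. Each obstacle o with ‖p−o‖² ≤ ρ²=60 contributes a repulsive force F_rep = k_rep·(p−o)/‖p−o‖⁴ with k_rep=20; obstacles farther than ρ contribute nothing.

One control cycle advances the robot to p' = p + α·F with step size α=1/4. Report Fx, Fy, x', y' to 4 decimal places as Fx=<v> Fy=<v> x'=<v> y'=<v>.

F_att = 3/4·(g−p) = 3/4·(0,24) = (0.0000,18.0000)
o1: d²=466 > ρ²=60 → inactive
o2: d²=52 ≤ ρ²=60; F_rep = 20·(6,-4)/52² = (0.0444,-0.0296)
o3: d²=148 > ρ²=60 → inactive
o4: d²=40 ≤ ρ²=60; F_rep = 20·(-6,-2)/40² = (-0.0750,-0.0250)
F = F_att + ΣF_rep = (-0.0306,17.9454)
p' = p + 1/4·F = (-0.0077,-7.5136)

Fx=-0.0306 Fy=17.9454 x'=-0.0077 y'=-7.5136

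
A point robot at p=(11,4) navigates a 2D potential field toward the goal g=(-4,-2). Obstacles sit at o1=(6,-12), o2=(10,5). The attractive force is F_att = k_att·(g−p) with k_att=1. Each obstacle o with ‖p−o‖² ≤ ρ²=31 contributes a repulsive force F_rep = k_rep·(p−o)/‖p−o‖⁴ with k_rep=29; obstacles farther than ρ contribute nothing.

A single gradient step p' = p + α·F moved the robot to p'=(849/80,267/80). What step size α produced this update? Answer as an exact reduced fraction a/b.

F_att = 1·(g−p) = 1·(-15,-6) = (-15.0000,-6.0000)
o1: d²=281 > ρ²=31 → inactive
o2: d²=2 ≤ ρ²=31; F_rep = 29·(1,-1)/2² = (7.2500,-7.2500)
F = F_att + ΣF_rep = (-7.7500,-13.2500)
Δp = p'−p = (-0.3875,-0.6625); α = Δx/Fx = (-31/80) / (-31/4) = 1/20
check: Δy/Fy = (-53/80) / (-53/4) = 1/20 ✓

α = 1/20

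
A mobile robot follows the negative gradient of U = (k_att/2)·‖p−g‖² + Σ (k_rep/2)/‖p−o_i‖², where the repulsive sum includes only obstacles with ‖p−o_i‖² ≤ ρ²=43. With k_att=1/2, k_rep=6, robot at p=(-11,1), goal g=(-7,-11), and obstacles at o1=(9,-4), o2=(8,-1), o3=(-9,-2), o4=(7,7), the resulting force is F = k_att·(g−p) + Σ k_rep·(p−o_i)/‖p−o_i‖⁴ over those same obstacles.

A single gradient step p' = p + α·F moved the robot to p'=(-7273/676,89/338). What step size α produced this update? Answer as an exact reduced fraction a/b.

α = 1/8

F_att = 1/2·(g−p) = 1/2·(4,-12) = (2.0000,-6.0000)
o1: d²=425 > ρ²=43 → inactive
o2: d²=365 > ρ²=43 → inactive
o3: d²=13 ≤ ρ²=43; F_rep = 6·(-2,3)/13² = (-0.0710,0.1065)
o4: d²=360 > ρ²=43 → inactive
F = F_att + ΣF_rep = (1.9290,-5.8935)
Δp = p'−p = (0.2411,-0.7367); α = Δx/Fx = (163/676) / (326/169) = 1/8
check: Δy/Fy = (-249/338) / (-996/169) = 1/8 ✓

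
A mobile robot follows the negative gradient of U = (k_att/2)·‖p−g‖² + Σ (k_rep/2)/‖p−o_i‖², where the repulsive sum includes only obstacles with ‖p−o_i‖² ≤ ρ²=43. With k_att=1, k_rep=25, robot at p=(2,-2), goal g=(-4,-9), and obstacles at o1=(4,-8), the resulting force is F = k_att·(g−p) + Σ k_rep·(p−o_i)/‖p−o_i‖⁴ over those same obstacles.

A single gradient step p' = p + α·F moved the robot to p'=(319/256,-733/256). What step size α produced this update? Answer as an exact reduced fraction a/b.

α = 1/8

F_att = 1·(g−p) = 1·(-6,-7) = (-6.0000,-7.0000)
o1: d²=40 ≤ ρ²=43; F_rep = 25·(-2,6)/40² = (-0.0312,0.0938)
F = F_att + ΣF_rep = (-6.0312,-6.9062)
Δp = p'−p = (-0.7539,-0.8633); α = Δx/Fx = (-193/256) / (-193/32) = 1/8
check: Δy/Fy = (-221/256) / (-221/32) = 1/8 ✓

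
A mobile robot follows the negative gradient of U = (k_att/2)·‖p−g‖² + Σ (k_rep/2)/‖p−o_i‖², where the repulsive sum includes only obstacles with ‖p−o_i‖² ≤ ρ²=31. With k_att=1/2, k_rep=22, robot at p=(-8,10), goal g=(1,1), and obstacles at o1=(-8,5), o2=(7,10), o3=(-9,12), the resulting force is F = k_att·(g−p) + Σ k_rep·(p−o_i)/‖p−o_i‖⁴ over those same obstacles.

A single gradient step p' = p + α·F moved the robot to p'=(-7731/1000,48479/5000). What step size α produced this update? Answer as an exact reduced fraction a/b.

α = 1/20

F_att = 1/2·(g−p) = 1/2·(9,-9) = (4.5000,-4.5000)
o1: d²=25 ≤ ρ²=31; F_rep = 22·(0,5)/25² = (0.0000,0.1760)
o2: d²=225 > ρ²=31 → inactive
o3: d²=5 ≤ ρ²=31; F_rep = 22·(1,-2)/5² = (0.8800,-1.7600)
F = F_att + ΣF_rep = (5.3800,-6.0840)
Δp = p'−p = (0.2690,-0.3042); α = Δx/Fx = (269/1000) / (269/50) = 1/20
check: Δy/Fy = (-1521/5000) / (-1521/250) = 1/20 ✓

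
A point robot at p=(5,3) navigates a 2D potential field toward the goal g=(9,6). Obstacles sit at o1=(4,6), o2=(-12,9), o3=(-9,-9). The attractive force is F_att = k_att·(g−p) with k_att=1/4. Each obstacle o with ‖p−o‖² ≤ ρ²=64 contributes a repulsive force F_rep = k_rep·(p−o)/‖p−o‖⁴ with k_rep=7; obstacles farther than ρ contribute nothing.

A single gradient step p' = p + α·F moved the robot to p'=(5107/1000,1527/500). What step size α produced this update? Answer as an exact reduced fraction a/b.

α = 1/10

F_att = 1/4·(g−p) = 1/4·(4,3) = (1.0000,0.7500)
o1: d²=10 ≤ ρ²=64; F_rep = 7·(1,-3)/10² = (0.0700,-0.2100)
o2: d²=325 > ρ²=64 → inactive
o3: d²=340 > ρ²=64 → inactive
F = F_att + ΣF_rep = (1.0700,0.5400)
Δp = p'−p = (0.1070,0.0540); α = Δx/Fx = (107/1000) / (107/100) = 1/10
check: Δy/Fy = (27/500) / (27/50) = 1/10 ✓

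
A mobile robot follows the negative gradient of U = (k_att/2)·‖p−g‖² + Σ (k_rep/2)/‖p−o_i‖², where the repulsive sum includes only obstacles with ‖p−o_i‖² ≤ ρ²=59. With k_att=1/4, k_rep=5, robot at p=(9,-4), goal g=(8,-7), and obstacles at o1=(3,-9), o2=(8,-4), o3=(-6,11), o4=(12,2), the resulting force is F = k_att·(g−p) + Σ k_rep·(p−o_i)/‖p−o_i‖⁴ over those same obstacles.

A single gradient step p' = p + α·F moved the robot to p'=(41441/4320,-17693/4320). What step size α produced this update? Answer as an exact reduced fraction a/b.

α = 1/8

F_att = 1/4·(g−p) = 1/4·(-1,-3) = (-0.2500,-0.7500)
o1: d²=61 > ρ²=59 → inactive
o2: d²=1 ≤ ρ²=59; F_rep = 5·(1,0)/1² = (5.0000,0.0000)
o3: d²=450 > ρ²=59 → inactive
o4: d²=45 ≤ ρ²=59; F_rep = 5·(-3,-6)/45² = (-0.0074,-0.0148)
F = F_att + ΣF_rep = (4.7426,-0.7648)
Δp = p'−p = (0.5928,-0.0956); α = Δx/Fx = (2561/4320) / (2561/540) = 1/8
check: Δy/Fy = (-413/4320) / (-413/540) = 1/8 ✓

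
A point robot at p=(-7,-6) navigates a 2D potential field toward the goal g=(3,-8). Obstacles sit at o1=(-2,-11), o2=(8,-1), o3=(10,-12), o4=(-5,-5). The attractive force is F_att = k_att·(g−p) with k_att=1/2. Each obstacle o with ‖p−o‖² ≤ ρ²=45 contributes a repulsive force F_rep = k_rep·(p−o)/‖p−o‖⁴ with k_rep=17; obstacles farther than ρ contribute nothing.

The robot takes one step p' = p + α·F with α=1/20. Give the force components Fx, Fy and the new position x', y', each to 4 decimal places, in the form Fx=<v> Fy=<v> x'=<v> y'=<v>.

Fx=3.6400 Fy=-1.6800 x'=-6.8180 y'=-6.0840

F_att = 1/2·(g−p) = 1/2·(10,-2) = (5.0000,-1.0000)
o1: d²=50 > ρ²=45 → inactive
o2: d²=250 > ρ²=45 → inactive
o3: d²=325 > ρ²=45 → inactive
o4: d²=5 ≤ ρ²=45; F_rep = 17·(-2,-1)/5² = (-1.3600,-0.6800)
F = F_att + ΣF_rep = (3.6400,-1.6800)
p' = p + 1/20·F = (-6.8180,-6.0840)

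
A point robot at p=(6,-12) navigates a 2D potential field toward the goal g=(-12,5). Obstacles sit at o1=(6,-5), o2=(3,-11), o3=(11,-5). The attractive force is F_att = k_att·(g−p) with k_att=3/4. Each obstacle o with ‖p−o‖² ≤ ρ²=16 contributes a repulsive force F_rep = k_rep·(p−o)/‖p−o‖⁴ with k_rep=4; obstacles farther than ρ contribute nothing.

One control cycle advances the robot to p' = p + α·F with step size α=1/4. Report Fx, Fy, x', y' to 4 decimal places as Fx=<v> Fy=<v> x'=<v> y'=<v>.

F_att = 3/4·(g−p) = 3/4·(-18,17) = (-13.5000,12.7500)
o1: d²=49 > ρ²=16 → inactive
o2: d²=10 ≤ ρ²=16; F_rep = 4·(3,-1)/10² = (0.1200,-0.0400)
o3: d²=74 > ρ²=16 → inactive
F = F_att + ΣF_rep = (-13.3800,12.7100)
p' = p + 1/4·F = (2.6550,-8.8225)

Fx=-13.3800 Fy=12.7100 x'=2.6550 y'=-8.8225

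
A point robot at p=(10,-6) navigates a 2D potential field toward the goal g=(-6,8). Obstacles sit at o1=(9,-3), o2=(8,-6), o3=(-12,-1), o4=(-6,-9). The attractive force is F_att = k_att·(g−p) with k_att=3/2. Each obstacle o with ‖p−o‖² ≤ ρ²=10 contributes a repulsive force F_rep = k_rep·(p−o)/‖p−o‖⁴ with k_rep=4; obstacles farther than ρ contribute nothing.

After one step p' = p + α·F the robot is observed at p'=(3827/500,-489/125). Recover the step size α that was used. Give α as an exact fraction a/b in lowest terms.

F_att = 3/2·(g−p) = 3/2·(-16,14) = (-24.0000,21.0000)
o1: d²=10 ≤ ρ²=10; F_rep = 4·(1,-3)/10² = (0.0400,-0.1200)
o2: d²=4 ≤ ρ²=10; F_rep = 4·(2,0)/4² = (0.5000,0.0000)
o3: d²=509 > ρ²=10 → inactive
o4: d²=265 > ρ²=10 → inactive
F = F_att + ΣF_rep = (-23.4600,20.8800)
Δp = p'−p = (-2.3460,2.0880); α = Δx/Fx = (-1173/500) / (-1173/50) = 1/10
check: Δy/Fy = (261/125) / (522/25) = 1/10 ✓

α = 1/10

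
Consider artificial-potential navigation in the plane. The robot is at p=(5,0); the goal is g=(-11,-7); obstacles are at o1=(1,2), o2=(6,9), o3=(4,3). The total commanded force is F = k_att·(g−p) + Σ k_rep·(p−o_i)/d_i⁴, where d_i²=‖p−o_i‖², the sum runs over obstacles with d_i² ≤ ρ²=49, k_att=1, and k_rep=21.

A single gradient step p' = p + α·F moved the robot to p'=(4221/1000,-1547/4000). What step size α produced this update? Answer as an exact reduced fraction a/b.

α = 1/20

F_att = 1·(g−p) = 1·(-16,-7) = (-16.0000,-7.0000)
o1: d²=20 ≤ ρ²=49; F_rep = 21·(4,-2)/20² = (0.2100,-0.1050)
o2: d²=82 > ρ²=49 → inactive
o3: d²=10 ≤ ρ²=49; F_rep = 21·(1,-3)/10² = (0.2100,-0.6300)
F = F_att + ΣF_rep = (-15.5800,-7.7350)
Δp = p'−p = (-0.7790,-0.3867); α = Δx/Fx = (-779/1000) / (-779/50) = 1/20
check: Δy/Fy = (-1547/4000) / (-1547/200) = 1/20 ✓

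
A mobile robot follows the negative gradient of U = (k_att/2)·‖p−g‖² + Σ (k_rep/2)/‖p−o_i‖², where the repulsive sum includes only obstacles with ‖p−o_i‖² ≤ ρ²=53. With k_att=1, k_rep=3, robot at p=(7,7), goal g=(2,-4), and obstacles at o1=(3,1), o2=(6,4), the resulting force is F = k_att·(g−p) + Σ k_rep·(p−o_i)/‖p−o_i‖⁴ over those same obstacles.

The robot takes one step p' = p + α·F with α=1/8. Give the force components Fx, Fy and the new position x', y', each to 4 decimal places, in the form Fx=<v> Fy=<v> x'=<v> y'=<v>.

F_att = 1·(g−p) = 1·(-5,-11) = (-5.0000,-11.0000)
o1: d²=52 ≤ ρ²=53; F_rep = 3·(4,6)/52² = (0.0044,0.0067)
o2: d²=10 ≤ ρ²=53; F_rep = 3·(1,3)/10² = (0.0300,0.0900)
F = F_att + ΣF_rep = (-4.9656,-10.9033)
p' = p + 1/8·F = (6.3793,5.6371)

Fx=-4.9656 Fy=-10.9033 x'=6.3793 y'=5.6371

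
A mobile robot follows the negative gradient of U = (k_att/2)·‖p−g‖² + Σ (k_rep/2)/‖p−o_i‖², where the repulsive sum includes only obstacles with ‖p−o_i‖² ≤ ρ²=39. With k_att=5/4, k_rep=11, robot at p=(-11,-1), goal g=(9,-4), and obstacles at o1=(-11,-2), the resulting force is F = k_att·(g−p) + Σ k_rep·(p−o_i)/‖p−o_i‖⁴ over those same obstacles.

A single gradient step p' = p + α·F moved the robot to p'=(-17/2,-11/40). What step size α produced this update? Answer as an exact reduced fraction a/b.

α = 1/10

F_att = 5/4·(g−p) = 5/4·(20,-3) = (25.0000,-3.7500)
o1: d²=1 ≤ ρ²=39; F_rep = 11·(0,1)/1² = (0.0000,11.0000)
F = F_att + ΣF_rep = (25.0000,7.2500)
Δp = p'−p = (2.5000,0.7250); α = Δx/Fx = (5/2) / (25) = 1/10
check: Δy/Fy = (29/40) / (29/4) = 1/10 ✓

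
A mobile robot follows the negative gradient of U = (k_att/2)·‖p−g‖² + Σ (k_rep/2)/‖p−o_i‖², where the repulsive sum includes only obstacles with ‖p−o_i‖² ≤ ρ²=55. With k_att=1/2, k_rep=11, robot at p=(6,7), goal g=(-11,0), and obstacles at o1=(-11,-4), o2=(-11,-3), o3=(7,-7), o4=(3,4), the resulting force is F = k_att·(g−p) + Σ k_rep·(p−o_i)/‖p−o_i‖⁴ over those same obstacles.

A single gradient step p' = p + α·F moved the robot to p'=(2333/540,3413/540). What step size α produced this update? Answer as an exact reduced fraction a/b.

F_att = 1/2·(g−p) = 1/2·(-17,-7) = (-8.5000,-3.5000)
o1: d²=410 > ρ²=55 → inactive
o2: d²=389 > ρ²=55 → inactive
o3: d²=197 > ρ²=55 → inactive
o4: d²=18 ≤ ρ²=55; F_rep = 11·(3,3)/18² = (0.1019,0.1019)
F = F_att + ΣF_rep = (-8.3981,-3.3981)
Δp = p'−p = (-1.6796,-0.6796); α = Δx/Fx = (-907/540) / (-907/108) = 1/5
check: Δy/Fy = (-367/540) / (-367/108) = 1/5 ✓

α = 1/5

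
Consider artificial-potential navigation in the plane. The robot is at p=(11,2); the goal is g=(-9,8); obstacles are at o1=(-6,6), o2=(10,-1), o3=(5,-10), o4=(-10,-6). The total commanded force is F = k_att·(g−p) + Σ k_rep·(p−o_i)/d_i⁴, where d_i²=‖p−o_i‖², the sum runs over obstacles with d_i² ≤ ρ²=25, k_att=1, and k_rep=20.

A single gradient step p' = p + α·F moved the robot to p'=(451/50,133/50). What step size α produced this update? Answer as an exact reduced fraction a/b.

F_att = 1·(g−p) = 1·(-20,6) = (-20.0000,6.0000)
o1: d²=305 > ρ²=25 → inactive
o2: d²=10 ≤ ρ²=25; F_rep = 20·(1,3)/10² = (0.2000,0.6000)
o3: d²=180 > ρ²=25 → inactive
o4: d²=505 > ρ²=25 → inactive
F = F_att + ΣF_rep = (-19.8000,6.6000)
Δp = p'−p = (-1.9800,0.6600); α = Δx/Fx = (-99/50) / (-99/5) = 1/10
check: Δy/Fy = (33/50) / (33/5) = 1/10 ✓

α = 1/10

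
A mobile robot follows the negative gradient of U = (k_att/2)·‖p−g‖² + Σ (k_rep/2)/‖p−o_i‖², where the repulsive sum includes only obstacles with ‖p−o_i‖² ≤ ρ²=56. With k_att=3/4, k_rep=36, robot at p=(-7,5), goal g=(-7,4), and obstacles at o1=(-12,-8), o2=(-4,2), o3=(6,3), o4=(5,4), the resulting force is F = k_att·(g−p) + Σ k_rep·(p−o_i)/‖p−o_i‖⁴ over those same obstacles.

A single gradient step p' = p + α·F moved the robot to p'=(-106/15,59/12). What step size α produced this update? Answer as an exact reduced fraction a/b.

α = 1/5

F_att = 3/4·(g−p) = 3/4·(0,-1) = (0.0000,-0.7500)
o1: d²=194 > ρ²=56 → inactive
o2: d²=18 ≤ ρ²=56; F_rep = 36·(-3,3)/18² = (-0.3333,0.3333)
o3: d²=173 > ρ²=56 → inactive
o4: d²=145 > ρ²=56 → inactive
F = F_att + ΣF_rep = (-0.3333,-0.4167)
Δp = p'−p = (-0.0667,-0.0833); α = Δx/Fx = (-1/15) / (-1/3) = 1/5
check: Δy/Fy = (-1/12) / (-5/12) = 1/5 ✓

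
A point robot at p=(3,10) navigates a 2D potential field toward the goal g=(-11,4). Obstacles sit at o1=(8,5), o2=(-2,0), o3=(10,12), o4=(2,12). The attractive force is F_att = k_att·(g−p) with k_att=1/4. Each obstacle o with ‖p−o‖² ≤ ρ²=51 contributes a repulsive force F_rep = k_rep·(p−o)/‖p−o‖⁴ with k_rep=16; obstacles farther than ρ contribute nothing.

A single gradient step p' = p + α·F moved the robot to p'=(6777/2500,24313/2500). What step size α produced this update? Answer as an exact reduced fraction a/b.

α = 1/10

F_att = 1/4·(g−p) = 1/4·(-14,-6) = (-3.5000,-1.5000)
o1: d²=50 ≤ ρ²=51; F_rep = 16·(-5,5)/50² = (-0.0320,0.0320)
o2: d²=125 > ρ²=51 → inactive
o3: d²=53 > ρ²=51 → inactive
o4: d²=5 ≤ ρ²=51; F_rep = 16·(1,-2)/5² = (0.6400,-1.2800)
F = F_att + ΣF_rep = (-2.8920,-2.7480)
Δp = p'−p = (-0.2892,-0.2748); α = Δx/Fx = (-723/2500) / (-723/250) = 1/10
check: Δy/Fy = (-687/2500) / (-687/250) = 1/10 ✓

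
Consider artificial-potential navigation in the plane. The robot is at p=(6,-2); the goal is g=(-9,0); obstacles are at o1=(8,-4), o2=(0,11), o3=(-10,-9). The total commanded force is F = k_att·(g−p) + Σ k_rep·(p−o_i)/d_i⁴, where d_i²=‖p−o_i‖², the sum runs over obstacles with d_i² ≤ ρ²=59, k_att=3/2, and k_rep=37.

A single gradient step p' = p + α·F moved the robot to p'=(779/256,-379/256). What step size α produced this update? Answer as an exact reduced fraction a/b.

F_att = 3/2·(g−p) = 3/2·(-15,2) = (-22.5000,3.0000)
o1: d²=8 ≤ ρ²=59; F_rep = 37·(-2,2)/8² = (-1.1562,1.1562)
o2: d²=205 > ρ²=59 → inactive
o3: d²=305 > ρ²=59 → inactive
F = F_att + ΣF_rep = (-23.6562,4.1562)
Δp = p'−p = (-2.9570,0.5195); α = Δx/Fx = (-757/256) / (-757/32) = 1/8
check: Δy/Fy = (133/256) / (133/32) = 1/8 ✓

α = 1/8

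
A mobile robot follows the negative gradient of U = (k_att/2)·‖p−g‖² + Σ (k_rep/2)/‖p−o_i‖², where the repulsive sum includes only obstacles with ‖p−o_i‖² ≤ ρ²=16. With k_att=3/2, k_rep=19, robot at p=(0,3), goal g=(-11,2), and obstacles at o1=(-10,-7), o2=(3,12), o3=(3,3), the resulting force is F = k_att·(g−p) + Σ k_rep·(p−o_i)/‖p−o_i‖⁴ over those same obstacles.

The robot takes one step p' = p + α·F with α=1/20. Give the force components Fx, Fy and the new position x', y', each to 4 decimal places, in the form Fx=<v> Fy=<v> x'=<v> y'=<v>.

F_att = 3/2·(g−p) = 3/2·(-11,-1) = (-16.5000,-1.5000)
o1: d²=200 > ρ²=16 → inactive
o2: d²=90 > ρ²=16 → inactive
o3: d²=9 ≤ ρ²=16; F_rep = 19·(-3,0)/9² = (-0.7037,0.0000)
F = F_att + ΣF_rep = (-17.2037,-1.5000)
p' = p + 1/20·F = (-0.8602,2.9250)

Fx=-17.2037 Fy=-1.5000 x'=-0.8602 y'=2.9250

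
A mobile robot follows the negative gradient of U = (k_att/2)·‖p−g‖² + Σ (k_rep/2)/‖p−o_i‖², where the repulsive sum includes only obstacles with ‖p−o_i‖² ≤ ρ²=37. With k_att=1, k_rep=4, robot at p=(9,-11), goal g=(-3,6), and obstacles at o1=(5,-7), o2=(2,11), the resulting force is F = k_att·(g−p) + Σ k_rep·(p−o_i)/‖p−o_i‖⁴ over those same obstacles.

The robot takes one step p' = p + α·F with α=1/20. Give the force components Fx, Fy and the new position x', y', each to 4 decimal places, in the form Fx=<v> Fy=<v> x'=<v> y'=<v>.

F_att = 1·(g−p) = 1·(-12,17) = (-12.0000,17.0000)
o1: d²=32 ≤ ρ²=37; F_rep = 4·(4,-4)/32² = (0.0156,-0.0156)
o2: d²=533 > ρ²=37 → inactive
F = F_att + ΣF_rep = (-11.9844,16.9844)
p' = p + 1/20·F = (8.4008,-10.1508)

Fx=-11.9844 Fy=16.9844 x'=8.4008 y'=-10.1508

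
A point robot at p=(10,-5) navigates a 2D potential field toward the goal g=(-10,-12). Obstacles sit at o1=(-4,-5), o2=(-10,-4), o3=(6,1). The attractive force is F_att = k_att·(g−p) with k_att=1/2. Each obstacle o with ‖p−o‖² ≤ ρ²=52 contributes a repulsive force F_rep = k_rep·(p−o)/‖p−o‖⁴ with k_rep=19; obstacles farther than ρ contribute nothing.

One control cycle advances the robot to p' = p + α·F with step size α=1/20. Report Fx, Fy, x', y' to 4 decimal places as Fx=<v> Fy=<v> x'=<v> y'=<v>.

F_att = 1/2·(g−p) = 1/2·(-20,-7) = (-10.0000,-3.5000)
o1: d²=196 > ρ²=52 → inactive
o2: d²=401 > ρ²=52 → inactive
o3: d²=52 ≤ ρ²=52; F_rep = 19·(4,-6)/52² = (0.0281,-0.0422)
F = F_att + ΣF_rep = (-9.9719,-3.5422)
p' = p + 1/20·F = (9.5014,-5.1771)

Fx=-9.9719 Fy=-3.5422 x'=9.5014 y'=-5.1771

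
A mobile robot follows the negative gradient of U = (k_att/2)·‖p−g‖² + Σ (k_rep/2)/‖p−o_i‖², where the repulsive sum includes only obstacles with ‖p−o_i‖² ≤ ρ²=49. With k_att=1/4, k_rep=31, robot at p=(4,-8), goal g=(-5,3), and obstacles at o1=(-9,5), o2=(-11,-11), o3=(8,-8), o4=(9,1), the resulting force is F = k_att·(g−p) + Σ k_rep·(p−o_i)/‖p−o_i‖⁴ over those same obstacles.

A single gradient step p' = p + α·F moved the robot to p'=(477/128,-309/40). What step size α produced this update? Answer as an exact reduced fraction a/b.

F_att = 1/4·(g−p) = 1/4·(-9,11) = (-2.2500,2.7500)
o1: d²=338 > ρ²=49 → inactive
o2: d²=234 > ρ²=49 → inactive
o3: d²=16 ≤ ρ²=49; F_rep = 31·(-4,0)/16² = (-0.4844,0.0000)
o4: d²=106 > ρ²=49 → inactive
F = F_att + ΣF_rep = (-2.7344,2.7500)
Δp = p'−p = (-0.2734,0.2750); α = Δx/Fx = (-35/128) / (-175/64) = 1/10
check: Δy/Fy = (11/40) / (11/4) = 1/10 ✓

α = 1/10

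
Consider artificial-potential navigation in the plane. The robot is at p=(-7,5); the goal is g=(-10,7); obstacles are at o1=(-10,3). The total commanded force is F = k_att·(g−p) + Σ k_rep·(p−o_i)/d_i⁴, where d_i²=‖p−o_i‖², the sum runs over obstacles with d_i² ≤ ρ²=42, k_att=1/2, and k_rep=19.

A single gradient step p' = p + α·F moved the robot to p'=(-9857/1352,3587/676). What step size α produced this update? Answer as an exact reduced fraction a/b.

α = 1/4

F_att = 1/2·(g−p) = 1/2·(-3,2) = (-1.5000,1.0000)
o1: d²=13 ≤ ρ²=42; F_rep = 19·(3,2)/13² = (0.3373,0.2249)
F = F_att + ΣF_rep = (-1.1627,1.2249)
Δp = p'−p = (-0.2907,0.3062); α = Δx/Fx = (-393/1352) / (-393/338) = 1/4
check: Δy/Fy = (207/676) / (207/169) = 1/4 ✓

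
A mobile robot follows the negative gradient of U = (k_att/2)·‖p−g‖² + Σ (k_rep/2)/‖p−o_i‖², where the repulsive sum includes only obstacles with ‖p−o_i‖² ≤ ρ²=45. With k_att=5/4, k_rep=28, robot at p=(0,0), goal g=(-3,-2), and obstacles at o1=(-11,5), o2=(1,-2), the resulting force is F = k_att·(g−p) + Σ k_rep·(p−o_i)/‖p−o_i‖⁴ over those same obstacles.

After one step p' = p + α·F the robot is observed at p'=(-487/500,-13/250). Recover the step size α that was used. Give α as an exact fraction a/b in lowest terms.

F_att = 5/4·(g−p) = 5/4·(-3,-2) = (-3.7500,-2.5000)
o1: d²=146 > ρ²=45 → inactive
o2: d²=5 ≤ ρ²=45; F_rep = 28·(-1,2)/5² = (-1.1200,2.2400)
F = F_att + ΣF_rep = (-4.8700,-0.2600)
Δp = p'−p = (-0.9740,-0.0520); α = Δx/Fx = (-487/500) / (-487/100) = 1/5
check: Δy/Fy = (-13/250) / (-13/50) = 1/5 ✓

α = 1/5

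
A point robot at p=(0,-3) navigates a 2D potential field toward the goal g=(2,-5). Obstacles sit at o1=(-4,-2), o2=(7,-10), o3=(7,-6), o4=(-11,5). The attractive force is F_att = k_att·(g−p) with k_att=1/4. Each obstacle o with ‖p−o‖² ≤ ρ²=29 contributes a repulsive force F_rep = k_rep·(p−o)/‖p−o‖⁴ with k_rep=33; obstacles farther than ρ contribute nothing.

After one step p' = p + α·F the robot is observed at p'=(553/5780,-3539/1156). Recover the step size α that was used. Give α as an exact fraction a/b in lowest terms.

α = 1/10

F_att = 1/4·(g−p) = 1/4·(2,-2) = (0.5000,-0.5000)
o1: d²=17 ≤ ρ²=29; F_rep = 33·(4,-1)/17² = (0.4567,-0.1142)
o2: d²=98 > ρ²=29 → inactive
o3: d²=58 > ρ²=29 → inactive
o4: d²=185 > ρ²=29 → inactive
F = F_att + ΣF_rep = (0.9567,-0.6142)
Δp = p'−p = (0.0957,-0.0614); α = Δx/Fx = (553/5780) / (553/578) = 1/10
check: Δy/Fy = (-71/1156) / (-355/578) = 1/10 ✓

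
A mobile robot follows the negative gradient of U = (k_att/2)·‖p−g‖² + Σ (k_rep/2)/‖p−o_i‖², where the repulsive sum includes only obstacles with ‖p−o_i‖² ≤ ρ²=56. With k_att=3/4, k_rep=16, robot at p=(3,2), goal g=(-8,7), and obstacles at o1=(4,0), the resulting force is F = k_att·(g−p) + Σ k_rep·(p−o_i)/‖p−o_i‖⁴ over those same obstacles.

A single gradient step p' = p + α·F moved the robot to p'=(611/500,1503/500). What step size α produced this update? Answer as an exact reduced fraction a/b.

α = 1/5

F_att = 3/4·(g−p) = 3/4·(-11,5) = (-8.2500,3.7500)
o1: d²=5 ≤ ρ²=56; F_rep = 16·(-1,2)/5² = (-0.6400,1.2800)
F = F_att + ΣF_rep = (-8.8900,5.0300)
Δp = p'−p = (-1.7780,1.0060); α = Δx/Fx = (-889/500) / (-889/100) = 1/5
check: Δy/Fy = (503/500) / (503/100) = 1/5 ✓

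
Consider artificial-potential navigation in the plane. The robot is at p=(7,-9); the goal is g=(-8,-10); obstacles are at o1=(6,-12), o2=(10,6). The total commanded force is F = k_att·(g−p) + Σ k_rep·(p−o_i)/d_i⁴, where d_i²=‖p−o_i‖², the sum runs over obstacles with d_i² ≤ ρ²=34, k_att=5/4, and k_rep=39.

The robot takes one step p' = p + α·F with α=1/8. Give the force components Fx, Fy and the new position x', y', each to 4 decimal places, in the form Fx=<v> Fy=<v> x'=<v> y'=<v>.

F_att = 5/4·(g−p) = 5/4·(-15,-1) = (-18.7500,-1.2500)
o1: d²=10 ≤ ρ²=34; F_rep = 39·(1,3)/10² = (0.3900,1.1700)
o2: d²=234 > ρ²=34 → inactive
F = F_att + ΣF_rep = (-18.3600,-0.0800)
p' = p + 1/8·F = (4.7050,-9.0100)

Fx=-18.3600 Fy=-0.0800 x'=4.7050 y'=-9.0100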